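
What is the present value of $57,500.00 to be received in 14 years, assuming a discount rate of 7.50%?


Present value formula: PV = FV / (1 + r)^t
PV = $57,500.00 / (1 + 0.075)^14
PV = $57,500.00 / 2.752444
PV = $20,890.52

PV = FV / (1 + r)^t = $20,890.52


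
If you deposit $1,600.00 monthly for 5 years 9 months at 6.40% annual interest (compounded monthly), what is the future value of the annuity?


Future value of an ordinary annuity: FV = PMT × ((1 + r)^n − 1) / r
Monthly rate r = 0.064/12 ≈ 0.00533333, n = 69
FV = $1,600.00 × ((1 + 0.064/12)^69 − 1) / (0.064/12)
FV = $1,600.00 × 83.143102
FV = $133,028.96

FV = PMT × ((1+r)^n - 1)/r = $133,028.96


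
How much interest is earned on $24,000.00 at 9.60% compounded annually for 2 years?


Compound interest earned = final amount − principal.
A = P(1 + r/n)^(nt) = $24,000.00 × (1 + 0.096/1)^(1 × 2) = $28,829.18
Interest = A − P = $28,829.18 − $24,000.00 = $4,829.18

Interest = A - P = $4,829.18


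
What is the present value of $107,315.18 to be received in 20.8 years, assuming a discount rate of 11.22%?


Present value formula: PV = FV / (1 + r)^t
PV = $107,315.18 / (1 + 0.1122)^20.8
PV = $107,315.18 / 9.132804
PV = $11,750.52

PV = FV / (1 + r)^t = $11,750.52


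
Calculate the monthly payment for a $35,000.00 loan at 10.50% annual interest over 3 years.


Loan payment formula: PMT = PV × r / (1 − (1 + r)^(−n))
Monthly rate r = 0.105/12 = 0.00875, n = 36 months
Denominator: 1 − (1 + 0.105/12)^(−36) = 0.2692105
PMT = $35,000.00 × (0.105/12) / 0.2692105
PMT = $1,137.59 per month

PMT = PV × r / (1-(1+r)^(-n)) = $1,137.59/month


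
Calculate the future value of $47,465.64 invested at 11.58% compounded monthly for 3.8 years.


Compound interest formula: A = P(1 + r/n)^(nt)
A = $47,465.64 × (1 + 0.1158/12)^(12 × 3.8)
Growth factor: (1 + 0.1158/12)^45.6 = 1.549497
A = $47,465.64 × 1.549497
A = $73,547.87

A = P(1 + r/n)^(nt) = $73,547.87


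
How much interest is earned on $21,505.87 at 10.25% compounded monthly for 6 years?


Compound interest earned = final amount − principal.
A = P(1 + r/n)^(nt) = $21,505.87 × (1 + 0.1025/12)^(12 × 6) = $39,674.72
Interest = A − P = $39,674.72 − $21,505.87 = $18,168.85

Interest = A - P = $18,168.85


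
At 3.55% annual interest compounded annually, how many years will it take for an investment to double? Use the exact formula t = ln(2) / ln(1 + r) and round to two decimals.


Doubling condition: (1 + r)^t = 2
Take ln of both sides: t × ln(1 + r) = ln(2)
t = ln(2) / ln(1 + r)
t = 0.693147 / 0.034884
t = 19.87

t = ln(2) / ln(1 + r) = 19.87 years


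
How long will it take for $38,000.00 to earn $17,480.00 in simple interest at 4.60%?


Rearrange the simple interest formula for t:
I = P × r × t  ⇒  t = I / (P × r)
t = $17,480.00 / ($38,000.00 × 0.046)
t = 10

t = I/(P×r) = 10 years


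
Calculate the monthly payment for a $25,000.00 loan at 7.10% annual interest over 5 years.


Loan payment formula: PMT = PV × r / (1 − (1 + r)^(−n))
Monthly rate r = 0.071/12 ≈ 0.00591667, n = 60 months
Denominator: 1 − (1 + 0.071/12)^(−60) = 0.298093
PMT = $25,000.00 × (0.071/12) / 0.298093
PMT = $496.21 per month

PMT = PV × r / (1-(1+r)^(-n)) = $496.21/month


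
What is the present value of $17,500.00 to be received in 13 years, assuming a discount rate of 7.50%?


Present value formula: PV = FV / (1 + r)^t
PV = $17,500.00 / (1 + 0.075)^13
PV = $17,500.00 / 2.560413
PV = $6,834.83

PV = FV / (1 + r)^t = $6,834.83


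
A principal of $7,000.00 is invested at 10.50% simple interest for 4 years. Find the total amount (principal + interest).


Total amount formula: A = P(1 + rt) = P + P·r·t
Interest: I = P × r × t = $7,000.00 × 0.105 × 4 = $2,940.00
A = P + I = $7,000.00 + $2,940.00 = $9,940.00

A = P + I = P(1 + rt) = $9,940.00


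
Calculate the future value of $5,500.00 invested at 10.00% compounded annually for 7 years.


Compound interest formula: A = P(1 + r/n)^(nt)
A = $5,500.00 × (1 + 0.1/1)^(1 × 7)
Growth factor: (1 + 0.1/1)^7 = 1.948717
A = $5,500.00 × 1.948717
A = $10,717.94

A = P(1 + r/n)^(nt) = $10,717.94


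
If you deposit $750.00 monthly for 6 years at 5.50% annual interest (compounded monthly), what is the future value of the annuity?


Future value of an ordinary annuity: FV = PMT × ((1 + r)^n − 1) / r
Monthly rate r = 0.055/12 ≈ 0.00458333, n = 72
FV = $750.00 × ((1 + 0.055/12)^72 − 1) / (0.055/12)
FV = $750.00 × 85.073412
FV = $63,805.06

FV = PMT × ((1+r)^n - 1)/r = $63,805.06


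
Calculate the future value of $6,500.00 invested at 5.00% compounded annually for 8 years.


Compound interest formula: A = P(1 + r/n)^(nt)
A = $6,500.00 × (1 + 0.05/1)^(1 × 8)
Growth factor: (1 + 0.05/1)^8 = 1.477455
A = $6,500.00 × 1.477455
A = $9,603.46

A = P(1 + r/n)^(nt) = $9,603.46


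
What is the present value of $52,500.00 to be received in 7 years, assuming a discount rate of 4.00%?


Present value formula: PV = FV / (1 + r)^t
PV = $52,500.00 / (1 + 0.04)^7
PV = $52,500.00 / 1.31593178
PV = $39,895.69

PV = FV / (1 + r)^t = $39,895.69


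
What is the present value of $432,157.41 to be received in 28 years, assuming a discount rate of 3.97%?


Present value formula: PV = FV / (1 + r)^t
PV = $432,157.41 / (1 + 0.0397)^28
PV = $432,157.41 / 2.974577
PV = $145,283.65

PV = FV / (1 + r)^t = $145,283.65


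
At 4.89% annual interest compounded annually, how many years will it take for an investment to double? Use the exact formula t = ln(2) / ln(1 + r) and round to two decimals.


Doubling condition: (1 + r)^t = 2
Take ln of both sides: t × ln(1 + r) = ln(2)
t = ln(2) / ln(1 + r)
t = 0.693147 / 0.047742
t = 14.52

t = ln(2) / ln(1 + r) = 14.52 years


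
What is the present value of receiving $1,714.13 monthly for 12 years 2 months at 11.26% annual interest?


Present value of an ordinary annuity: PV = PMT × (1 − (1 + r)^(−n)) / r
Monthly rate r = 0.1126/12 ≈ 0.00938333, n = 146
PV = $1,714.13 × (1 − (1 + 0.1126/12)^(−146)) / (0.1126/12)
PV = $1,714.13 × 79.316825
PV = $135,959.35

PV = PMT × (1-(1+r)^(-n))/r = $135,959.35


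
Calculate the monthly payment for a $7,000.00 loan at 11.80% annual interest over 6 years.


Loan payment formula: PMT = PV × r / (1 − (1 + r)^(−n))
Monthly rate r = 0.118/12 ≈ 0.00983333, n = 72 months
Denominator: 1 − (1 + 0.118/12)^(−72) = 0.505665
PMT = $7,000.00 × (0.118/12) / 0.505665
PMT = $136.12 per month

PMT = PV × r / (1-(1+r)^(-n)) = $136.12/month


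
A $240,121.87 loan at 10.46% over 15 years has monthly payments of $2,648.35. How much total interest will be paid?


Total paid over the life of the loan = PMT × n.
Total paid = $2,648.35 × 180 = $476,703.00
Total interest = total paid − principal = $476,703.00 − $240,121.87 = $236,581.13

Total interest = (PMT × n) - PV = $236,581.13


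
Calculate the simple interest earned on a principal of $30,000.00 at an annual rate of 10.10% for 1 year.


Simple interest formula: I = P × r × t
I = $30,000.00 × 0.101 × 1
I = $3,030.00

I = P × r × t = $3,030.00


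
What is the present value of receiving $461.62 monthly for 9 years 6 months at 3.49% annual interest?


Present value of an ordinary annuity: PV = PMT × (1 − (1 + r)^(−n)) / r
Monthly rate r = 0.0349/12 ≈ 0.00290833, n = 114
PV = $461.62 × (1 − (1 + 0.0349/12)^(−114)) / (0.0349/12)
PV = $461.62 × 96.909196
PV = $44,735.22

PV = PMT × (1-(1+r)^(-n))/r = $44,735.22


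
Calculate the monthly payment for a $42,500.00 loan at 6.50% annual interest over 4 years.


Loan payment formula: PMT = PV × r / (1 − (1 + r)^(−n))
Monthly rate r = 0.065/12 ≈ 0.00541667, n = 48 months
Denominator: 1 − (1 + 0.065/12)^(−48) = 0.228407
PMT = $42,500.00 × (0.065/12) / 0.228407
PMT = $1,007.89 per month

PMT = PV × r / (1-(1+r)^(-n)) = $1,007.89/month


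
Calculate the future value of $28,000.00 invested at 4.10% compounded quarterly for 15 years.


Compound interest formula: A = P(1 + r/n)^(nt)
A = $28,000.00 × (1 + 0.041/4)^(4 × 15)
Growth factor: (1 + 0.041/4)^60 = 1.8438753
A = $28,000.00 × 1.8438753
A = $51,628.51

A = P(1 + r/n)^(nt) = $51,628.51


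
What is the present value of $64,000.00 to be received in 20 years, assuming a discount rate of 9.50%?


Present value formula: PV = FV / (1 + r)^t
PV = $64,000.00 / (1 + 0.095)^20
PV = $64,000.00 / 6.141612
PV = $10,420.72

PV = FV / (1 + r)^t = $10,420.72


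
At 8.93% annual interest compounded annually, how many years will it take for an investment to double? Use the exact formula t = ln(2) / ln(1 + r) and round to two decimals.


Doubling condition: (1 + r)^t = 2
Take ln of both sides: t × ln(1 + r) = ln(2)
t = ln(2) / ln(1 + r)
t = 0.693147 / 0.085535
t = 8.10

t = ln(2) / ln(1 + r) = 8.10 years


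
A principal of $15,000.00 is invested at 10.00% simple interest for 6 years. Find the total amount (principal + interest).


Total amount formula: A = P(1 + rt) = P + P·r·t
Interest: I = P × r × t = $15,000.00 × 0.1 × 6 = $9,000.00
A = P + I = $15,000.00 + $9,000.00 = $24,000.00

A = P + I = P(1 + rt) = $24,000.00


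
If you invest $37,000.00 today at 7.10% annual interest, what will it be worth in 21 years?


Future value formula: FV = PV × (1 + r)^t
FV = $37,000.00 × (1 + 0.071)^21
FV = $37,000.00 × 4.2225897
FV = $156,235.82

FV = PV × (1 + r)^t = $156,235.82


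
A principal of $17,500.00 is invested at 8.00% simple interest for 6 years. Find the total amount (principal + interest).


Total amount formula: A = P(1 + rt) = P + P·r·t
Interest: I = P × r × t = $17,500.00 × 0.08 × 6 = $8,400.00
A = P + I = $17,500.00 + $8,400.00 = $25,900.00

A = P + I = P(1 + rt) = $25,900.00


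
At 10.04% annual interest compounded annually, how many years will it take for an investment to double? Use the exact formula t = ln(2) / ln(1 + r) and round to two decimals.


Doubling condition: (1 + r)^t = 2
Take ln of both sides: t × ln(1 + r) = ln(2)
t = ln(2) / ln(1 + r)
t = 0.693147 / 0.095674
t = 7.24

t = ln(2) / ln(1 + r) = 7.24 years


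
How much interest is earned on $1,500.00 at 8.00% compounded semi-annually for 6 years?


Compound interest earned = final amount − principal.
A = P(1 + r/n)^(nt) = $1,500.00 × (1 + 0.08/2)^(2 × 6) = $2,401.55
Interest = A − P = $2,401.55 − $1,500.00 = $901.55

Interest = A - P = $901.55


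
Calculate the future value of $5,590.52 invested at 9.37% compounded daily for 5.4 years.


Compound interest formula: A = P(1 + r/n)^(nt)
A = $5,590.52 × (1 + 0.0937/365)^(365 × 5.4)
Growth factor: (1 + 0.0937/365)^1971 = 1.658502
A = $5,590.52 × 1.658502
A = $9,271.89

A = P(1 + r/n)^(nt) = $9,271.89


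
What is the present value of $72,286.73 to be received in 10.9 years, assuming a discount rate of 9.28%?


Present value formula: PV = FV / (1 + r)^t
PV = $72,286.73 / (1 + 0.0928)^10.9
PV = $72,286.73 / 2.6308342
PV = $27,476.73

PV = FV / (1 + r)^t = $27,476.73


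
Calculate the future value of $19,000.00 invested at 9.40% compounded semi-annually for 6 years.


Compound interest formula: A = P(1 + r/n)^(nt)
A = $19,000.00 × (1 + 0.094/2)^(2 × 6)
Growth factor: (1 + 0.094/2)^12 = 1.7352425
A = $19,000.00 × 1.7352425
A = $32,969.61

A = P(1 + r/n)^(nt) = $32,969.61


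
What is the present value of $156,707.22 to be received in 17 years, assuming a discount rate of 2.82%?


Present value formula: PV = FV / (1 + r)^t
PV = $156,707.22 / (1 + 0.0282)^17
PV = $156,707.22 / 1.6044242
PV = $97,671.94

PV = FV / (1 + r)^t = $97,671.94


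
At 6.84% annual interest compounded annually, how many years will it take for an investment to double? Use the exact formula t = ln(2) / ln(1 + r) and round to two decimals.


Doubling condition: (1 + r)^t = 2
Take ln of both sides: t × ln(1 + r) = ln(2)
t = ln(2) / ln(1 + r)
t = 0.693147 / 0.066162
t = 10.48

t = ln(2) / ln(1 + r) = 10.48 years


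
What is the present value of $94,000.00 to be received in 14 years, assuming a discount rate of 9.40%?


Present value formula: PV = FV / (1 + r)^t
PV = $94,000.00 / (1 + 0.094)^14
PV = $94,000.00 / 3.517568
PV = $26,723.01

PV = FV / (1 + r)^t = $26,723.01


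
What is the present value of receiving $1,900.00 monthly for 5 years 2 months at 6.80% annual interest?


Present value of an ordinary annuity: PV = PMT × (1 − (1 + r)^(−n)) / r
Monthly rate r = 0.068/12 ≈ 0.00566667, n = 62
PV = $1,900.00 × (1 − (1 + 0.068/12)^(−62)) / (0.068/12)
PV = $1,900.00 × 52.156344
PV = $99,097.05

PV = PMT × (1-(1+r)^(-n))/r = $99,097.05


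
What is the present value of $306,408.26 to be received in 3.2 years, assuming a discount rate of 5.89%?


Present value formula: PV = FV / (1 + r)^t
PV = $306,408.26 / (1 + 0.0589)^3.2
PV = $306,408.26 / 1.2009802
PV = $255,131.82

PV = FV / (1 + r)^t = $255,131.82


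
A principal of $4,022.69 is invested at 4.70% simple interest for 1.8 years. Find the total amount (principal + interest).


Total amount formula: A = P(1 + rt) = P + P·r·t
Interest: I = P × r × t = $4,022.69 × 0.047 × 1.8 = $340.32
A = P + I = $4,022.69 + $340.32 = $4,363.01

A = P + I = P(1 + rt) = $4,363.01


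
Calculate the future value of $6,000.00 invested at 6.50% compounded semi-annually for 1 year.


Compound interest formula: A = P(1 + r/n)^(nt)
A = $6,000.00 × (1 + 0.065/2)^(2 × 1)
Growth factor: (1 + 0.065/2)^2 = 1.066056
A = $6,000.00 × 1.066056
A = $6,396.34

A = P(1 + r/n)^(nt) = $6,396.34


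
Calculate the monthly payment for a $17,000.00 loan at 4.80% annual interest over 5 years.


Loan payment formula: PMT = PV × r / (1 − (1 + r)^(−n))
Monthly rate r = 0.048/12 = 0.004, n = 60 months
Denominator: 1 − (1 + 0.048/12)^(−60) = 0.212995
PMT = $17,000.00 × (0.048/12) / 0.212995
PMT = $319.26 per month

PMT = PV × r / (1-(1+r)^(-n)) = $319.26/month


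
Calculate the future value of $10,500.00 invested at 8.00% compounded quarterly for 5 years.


Compound interest formula: A = P(1 + r/n)^(nt)
A = $10,500.00 × (1 + 0.08/4)^(4 × 5)
Growth factor: (1 + 0.08/4)^20 = 1.4859474
A = $10,500.00 × 1.4859474
A = $15,602.45

A = P(1 + r/n)^(nt) = $15,602.45


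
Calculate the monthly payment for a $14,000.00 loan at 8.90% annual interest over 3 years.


Loan payment formula: PMT = PV × r / (1 − (1 + r)^(−n))
Monthly rate r = 0.089/12 ≈ 0.00741667, n = 36 months
Denominator: 1 − (1 + 0.089/12)^(−36) = 0.2335722
PMT = $14,000.00 × (0.089/12) / 0.2335722
PMT = $444.54 per month

PMT = PV × r / (1-(1+r)^(-n)) = $444.54/month


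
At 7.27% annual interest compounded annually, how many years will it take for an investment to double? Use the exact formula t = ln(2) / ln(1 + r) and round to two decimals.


Doubling condition: (1 + r)^t = 2
Take ln of both sides: t × ln(1 + r) = ln(2)
t = ln(2) / ln(1 + r)
t = 0.693147 / 0.070179
t = 9.88

t = ln(2) / ln(1 + r) = 9.88 years


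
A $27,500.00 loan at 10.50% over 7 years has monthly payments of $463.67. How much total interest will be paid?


Total paid over the life of the loan = PMT × n.
Total paid = $463.67 × 84 = $38,948.28
Total interest = total paid − principal = $38,948.28 − $27,500.00 = $11,448.28

Total interest = (PMT × n) - PV = $11,448.28


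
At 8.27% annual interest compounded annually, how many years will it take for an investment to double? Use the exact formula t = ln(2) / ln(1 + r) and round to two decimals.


Doubling condition: (1 + r)^t = 2
Take ln of both sides: t × ln(1 + r) = ln(2)
t = ln(2) / ln(1 + r)
t = 0.693147 / 0.079458
t = 8.72

t = ln(2) / ln(1 + r) = 8.72 years


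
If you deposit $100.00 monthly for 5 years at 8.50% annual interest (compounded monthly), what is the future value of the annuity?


Future value of an ordinary annuity: FV = PMT × ((1 + r)^n − 1) / r
Monthly rate r = 0.085/12 ≈ 0.00708333, n = 60
FV = $100.00 × ((1 + 0.085/12)^60 − 1) / (0.085/12)
FV = $100.00 × 74.442437
FV = $7,444.24

FV = PMT × ((1+r)^n - 1)/r = $7,444.24


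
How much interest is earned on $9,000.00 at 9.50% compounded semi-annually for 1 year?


Compound interest earned = final amount − principal.
A = P(1 + r/n)^(nt) = $9,000.00 × (1 + 0.095/2)^(2 × 1) = $9,875.31
Interest = A − P = $9,875.31 − $9,000.00 = $875.31

Interest = A - P = $875.31


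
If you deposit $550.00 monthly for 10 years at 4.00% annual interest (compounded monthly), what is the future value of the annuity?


Future value of an ordinary annuity: FV = PMT × ((1 + r)^n − 1) / r
Monthly rate r = 0.04/12 ≈ 0.00333333, n = 120
FV = $550.00 × ((1 + 0.04/12)^120 − 1) / (0.04/12)
FV = $550.00 × 147.249805
FV = $80,987.39

FV = PMT × ((1+r)^n - 1)/r = $80,987.39


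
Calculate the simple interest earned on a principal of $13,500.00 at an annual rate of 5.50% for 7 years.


Simple interest formula: I = P × r × t
I = $13,500.00 × 0.055 × 7
I = $5,197.50

I = P × r × t = $5,197.50


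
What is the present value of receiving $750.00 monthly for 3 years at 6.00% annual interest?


Present value of an ordinary annuity: PV = PMT × (1 − (1 + r)^(−n)) / r
Monthly rate r = 0.06/12 = 0.005, n = 36
PV = $750.00 × (1 − (1 + 0.06/12)^(−36)) / (0.06/12)
PV = $750.00 × 32.871016
PV = $24,653.26

PV = PMT × (1-(1+r)^(-n))/r = $24,653.26


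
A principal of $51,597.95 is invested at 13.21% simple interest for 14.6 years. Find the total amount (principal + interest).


Total amount formula: A = P(1 + rt) = P + P·r·t
Interest: I = P × r × t = $51,597.95 × 0.1321 × 14.6 = $99,514.90
A = P + I = $51,597.95 + $99,514.90 = $151,112.85

A = P + I = P(1 + rt) = $151,112.85


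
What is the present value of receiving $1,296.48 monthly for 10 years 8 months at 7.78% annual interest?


Present value of an ordinary annuity: PV = PMT × (1 − (1 + r)^(−n)) / r
Monthly rate r = 0.0778/12 ≈ 0.00648333, n = 128
PV = $1,296.48 × (1 − (1 + 0.0778/12)^(−128)) / (0.0778/12)
PV = $1,296.48 × 86.795299
PV = $112,528.37

PV = PMT × (1-(1+r)^(-n))/r = $112,528.37


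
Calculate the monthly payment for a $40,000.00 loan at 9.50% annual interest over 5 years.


Loan payment formula: PMT = PV × r / (1 − (1 + r)^(−n))
Monthly rate r = 0.095/12 ≈ 0.00791667, n = 60 months
Denominator: 1 − (1 + 0.095/12)^(−60) = 0.376951
PMT = $40,000.00 × (0.095/12) / 0.376951
PMT = $840.07 per month

PMT = PV × r / (1-(1+r)^(-n)) = $840.07/month


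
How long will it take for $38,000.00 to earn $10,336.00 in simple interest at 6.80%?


Rearrange the simple interest formula for t:
I = P × r × t  ⇒  t = I / (P × r)
t = $10,336.00 / ($38,000.00 × 0.068)
t = 4

t = I/(P×r) = 4 years


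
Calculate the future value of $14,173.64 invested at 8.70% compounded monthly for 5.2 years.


Compound interest formula: A = P(1 + r/n)^(nt)
A = $14,173.64 × (1 + 0.087/12)^(12 × 5.2)
Growth factor: (1 + 0.087/12)^62.4 = 1.569517
A = $14,173.64 × 1.569517
A = $22,245.77

A = P(1 + r/n)^(nt) = $22,245.77


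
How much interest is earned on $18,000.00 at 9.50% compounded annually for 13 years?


Compound interest earned = final amount − principal.
A = P(1 + r/n)^(nt) = $18,000.00 × (1 + 0.095/1)^(1 × 13) = $58,567.41
Interest = A − P = $58,567.41 − $18,000.00 = $40,567.41

Interest = A - P = $40,567.41


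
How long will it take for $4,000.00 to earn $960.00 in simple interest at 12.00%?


Rearrange the simple interest formula for t:
I = P × r × t  ⇒  t = I / (P × r)
t = $960.00 / ($4,000.00 × 0.12)
t = 2

t = I/(P×r) = 2 years


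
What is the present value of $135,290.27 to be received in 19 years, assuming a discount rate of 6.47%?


Present value formula: PV = FV / (1 + r)^t
PV = $135,290.27 / (1 + 0.0647)^19
PV = $135,290.27 / 3.290924
PV = $41,110.12

PV = FV / (1 + r)^t = $41,110.12


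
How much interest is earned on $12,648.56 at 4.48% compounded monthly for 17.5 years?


Compound interest earned = final amount − principal.
A = P(1 + r/n)^(nt) = $12,648.56 × (1 + 0.0448/12)^(12 × 17.5) = $27,662.66
Interest = A − P = $27,662.66 − $12,648.56 = $15,014.10

Interest = A - P = $15,014.10


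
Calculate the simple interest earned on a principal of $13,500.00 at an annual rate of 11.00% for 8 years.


Simple interest formula: I = P × r × t
I = $13,500.00 × 0.11 × 8
I = $11,880.00

I = P × r × t = $11,880.00


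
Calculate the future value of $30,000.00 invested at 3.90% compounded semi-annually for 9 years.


Compound interest formula: A = P(1 + r/n)^(nt)
A = $30,000.00 × (1 + 0.039/2)^(2 × 9)
Growth factor: (1 + 0.039/2)^18 = 1.4156964
A = $30,000.00 × 1.4156964
A = $42,470.89

A = P(1 + r/n)^(nt) = $42,470.89


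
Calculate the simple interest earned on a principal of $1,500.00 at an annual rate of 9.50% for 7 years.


Simple interest formula: I = P × r × t
I = $1,500.00 × 0.095 × 7
I = $997.50

I = P × r × t = $997.50


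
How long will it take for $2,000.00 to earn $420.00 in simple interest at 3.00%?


Rearrange the simple interest formula for t:
I = P × r × t  ⇒  t = I / (P × r)
t = $420.00 / ($2,000.00 × 0.03)
t = 7

t = I/(P×r) = 7 years


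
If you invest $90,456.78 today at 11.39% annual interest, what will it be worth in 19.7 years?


Future value formula: FV = PV × (1 + r)^t
FV = $90,456.78 × (1 + 0.1139)^19.7
FV = $90,456.78 × 8.3727904
FV = $757,375.66

FV = PV × (1 + r)^t = $757,375.66


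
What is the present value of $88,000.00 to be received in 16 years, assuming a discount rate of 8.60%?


Present value formula: PV = FV / (1 + r)^t
PV = $88,000.00 / (1 + 0.086)^16
PV = $88,000.00 / 3.7434945
PV = $23,507.45

PV = FV / (1 + r)^t = $23,507.45


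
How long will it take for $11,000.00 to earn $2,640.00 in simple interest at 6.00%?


Rearrange the simple interest formula for t:
I = P × r × t  ⇒  t = I / (P × r)
t = $2,640.00 / ($11,000.00 × 0.06)
t = 4

t = I/(P×r) = 4 years


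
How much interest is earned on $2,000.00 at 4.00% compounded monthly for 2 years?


Compound interest earned = final amount − principal.
A = P(1 + r/n)^(nt) = $2,000.00 × (1 + 0.04/12)^(12 × 2) = $2,166.29
Interest = A − P = $2,166.29 − $2,000.00 = $166.29

Interest = A - P = $166.29


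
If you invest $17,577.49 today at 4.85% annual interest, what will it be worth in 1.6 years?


Future value formula: FV = PV × (1 + r)^t
FV = $17,577.49 × (1 + 0.0485)^1.6
FV = $17,577.49 × 1.0787219
FV = $18,961.22

FV = PV × (1 + r)^t = $18,961.22


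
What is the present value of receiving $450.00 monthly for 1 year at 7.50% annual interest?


Present value of an ordinary annuity: PV = PMT × (1 − (1 + r)^(−n)) / r
Monthly rate r = 0.075/12 = 0.00625, n = 12
PV = $450.00 × (1 − (1 + 0.075/12)^(−12)) / (0.075/12)
PV = $450.00 × 11.526392
PV = $5,186.88

PV = PMT × (1-(1+r)^(-n))/r = $5,186.88


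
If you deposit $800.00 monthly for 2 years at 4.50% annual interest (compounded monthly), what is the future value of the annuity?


Future value of an ordinary annuity: FV = PMT × ((1 + r)^n − 1) / r
Monthly rate r = 0.045/12 = 0.00375, n = 24
FV = $800.00 × ((1 + 0.045/12)^24 − 1) / (0.045/12)
FV = $800.00 × 25.0640314
FV = $20,051.23

FV = PMT × ((1+r)^n - 1)/r = $20,051.23


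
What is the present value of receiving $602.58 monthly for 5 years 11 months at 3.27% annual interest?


Present value of an ordinary annuity: PV = PMT × (1 − (1 + r)^(−n)) / r
Monthly rate r = 0.0327/12 = 0.002725, n = 71
PV = $602.58 × (1 − (1 + 0.0327/12)^(−71)) / (0.0327/12)
PV = $602.58 × 64.474381
PV = $38,850.97

PV = PMT × (1-(1+r)^(-n))/r = $38,850.97


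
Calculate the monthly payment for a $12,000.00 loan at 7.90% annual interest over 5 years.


Loan payment formula: PMT = PV × r / (1 − (1 + r)^(−n))
Monthly rate r = 0.079/12 ≈ 0.00658333, n = 60 months
Denominator: 1 − (1 + 0.079/12)^(−60) = 0.325447
PMT = $12,000.00 × (0.079/12) / 0.325447
PMT = $242.74 per month

PMT = PV × r / (1-(1+r)^(-n)) = $242.74/month


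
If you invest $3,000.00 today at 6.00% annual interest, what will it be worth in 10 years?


Future value formula: FV = PV × (1 + r)^t
FV = $3,000.00 × (1 + 0.06)^10
FV = $3,000.00 × 1.790848
FV = $5,372.54

FV = PV × (1 + r)^t = $5,372.54


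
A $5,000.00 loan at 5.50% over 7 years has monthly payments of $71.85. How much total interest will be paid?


Total paid over the life of the loan = PMT × n.
Total paid = $71.85 × 84 = $6,035.40
Total interest = total paid − principal = $6,035.40 − $5,000.00 = $1,035.40

Total interest = (PMT × n) - PV = $1,035.40


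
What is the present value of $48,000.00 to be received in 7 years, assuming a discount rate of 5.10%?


Present value formula: PV = FV / (1 + r)^t
PV = $48,000.00 / (1 + 0.051)^7
PV = $48,000.00 / 1.416508
PV = $33,886.15

PV = FV / (1 + r)^t = $33,886.15


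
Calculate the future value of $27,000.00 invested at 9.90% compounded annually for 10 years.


Compound interest formula: A = P(1 + r/n)^(nt)
A = $27,000.00 × (1 + 0.099/1)^(1 × 10)
Growth factor: (1 + 0.099/1)^10 = 2.5702592
A = $27,000.00 × 2.5702592
A = $69,397.00

A = P(1 + r/n)^(nt) = $69,397.00


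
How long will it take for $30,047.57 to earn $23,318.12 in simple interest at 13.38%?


Rearrange the simple interest formula for t:
I = P × r × t  ⇒  t = I / (P × r)
t = $23,318.12 / ($30,047.57 × 0.1338)
t = 5.8

t = I/(P×r) = 5.8 years


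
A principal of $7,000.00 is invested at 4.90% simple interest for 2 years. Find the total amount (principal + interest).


Total amount formula: A = P(1 + rt) = P + P·r·t
Interest: I = P × r × t = $7,000.00 × 0.049 × 2 = $686.00
A = P + I = $7,000.00 + $686.00 = $7,686.00

A = P + I = P(1 + rt) = $7,686.00


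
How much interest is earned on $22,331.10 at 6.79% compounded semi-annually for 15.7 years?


Compound interest earned = final amount − principal.
A = P(1 + r/n)^(nt) = $22,331.10 × (1 + 0.0679/2)^(2 × 15.7) = $63,708.24
Interest = A − P = $63,708.24 − $22,331.10 = $41,377.14

Interest = A - P = $41,377.14


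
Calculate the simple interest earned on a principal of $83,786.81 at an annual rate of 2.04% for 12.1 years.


Simple interest formula: I = P × r × t
I = $83,786.81 × 0.0204 × 12.1
I = $20,681.94

I = P × r × t = $20,681.94


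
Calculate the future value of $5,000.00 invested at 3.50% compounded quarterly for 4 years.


Compound interest formula: A = P(1 + r/n)^(nt)
A = $5,000.00 × (1 + 0.035/4)^(4 × 4)
Growth factor: (1 + 0.035/4)^16 = 1.149574
A = $5,000.00 × 1.149574
A = $5,747.87

A = P(1 + r/n)^(nt) = $5,747.87


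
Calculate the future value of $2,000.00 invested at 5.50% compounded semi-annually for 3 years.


Compound interest formula: A = P(1 + r/n)^(nt)
A = $2,000.00 × (1 + 0.055/2)^(2 × 3)
Growth factor: (1 + 0.055/2)^6 = 1.176768
A = $2,000.00 × 1.176768
A = $2,353.54

A = P(1 + r/n)^(nt) = $2,353.54


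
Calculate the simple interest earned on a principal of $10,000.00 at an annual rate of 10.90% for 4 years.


Simple interest formula: I = P × r × t
I = $10,000.00 × 0.109 × 4
I = $4,360.00

I = P × r × t = $4,360.00


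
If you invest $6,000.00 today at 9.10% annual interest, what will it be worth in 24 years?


Future value formula: FV = PV × (1 + r)^t
FV = $6,000.00 × (1 + 0.091)^24
FV = $6,000.00 × 8.087122
FV = $48,522.73

FV = PV × (1 + r)^t = $48,522.73


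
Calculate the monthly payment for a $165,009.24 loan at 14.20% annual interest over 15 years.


Loan payment formula: PMT = PV × r / (1 − (1 + r)^(−n))
Monthly rate r = 0.142/12 ≈ 0.01183333, n = 180 months
Denominator: 1 − (1 + 0.142/12)^(−180) = 0.879667
PMT = $165,009.24 × (0.142/12) / 0.879667
PMT = $2,219.71 per month

PMT = PV × r / (1-(1+r)^(-n)) = $2,219.71/month


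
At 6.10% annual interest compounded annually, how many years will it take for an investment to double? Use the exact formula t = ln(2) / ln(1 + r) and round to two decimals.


Doubling condition: (1 + r)^t = 2
Take ln of both sides: t × ln(1 + r) = ln(2)
t = ln(2) / ln(1 + r)
t = 0.693147 / 0.059212
t = 11.71

t = ln(2) / ln(1 + r) = 11.71 years


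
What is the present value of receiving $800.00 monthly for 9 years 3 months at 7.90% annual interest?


Present value of an ordinary annuity: PV = PMT × (1 − (1 + r)^(−n)) / r
Monthly rate r = 0.079/12 ≈ 0.00658333, n = 111
PV = $800.00 × (1 − (1 + 0.079/12)^(−111)) / (0.079/12)
PV = $800.00 × 78.576862
PV = $62,861.49

PV = PMT × (1-(1+r)^(-n))/r = $62,861.49


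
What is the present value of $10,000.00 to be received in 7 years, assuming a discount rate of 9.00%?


Present value formula: PV = FV / (1 + r)^t
PV = $10,000.00 / (1 + 0.09)^7
PV = $10,000.00 / 1.828039
PV = $5,470.34

PV = FV / (1 + r)^t = $5,470.34


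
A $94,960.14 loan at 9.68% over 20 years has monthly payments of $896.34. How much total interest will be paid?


Total paid over the life of the loan = PMT × n.
Total paid = $896.34 × 240 = $215,121.60
Total interest = total paid − principal = $215,121.60 − $94,960.14 = $120,161.46

Total interest = (PMT × n) - PV = $120,161.46


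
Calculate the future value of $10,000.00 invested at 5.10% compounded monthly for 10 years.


Compound interest formula: A = P(1 + r/n)^(nt)
A = $10,000.00 × (1 + 0.051/12)^(12 × 10)
Growth factor: (1 + 0.051/12)^120 = 1.663493
A = $10,000.00 × 1.663493
A = $16,634.93

A = P(1 + r/n)^(nt) = $16,634.93


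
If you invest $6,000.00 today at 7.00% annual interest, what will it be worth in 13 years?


Future value formula: FV = PV × (1 + r)^t
FV = $6,000.00 × (1 + 0.07)^13
FV = $6,000.00 × 2.409845
FV = $14,459.07

FV = PV × (1 + r)^t = $14,459.07


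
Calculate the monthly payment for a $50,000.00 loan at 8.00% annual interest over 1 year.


Loan payment formula: PMT = PV × r / (1 − (1 + r)^(−n))
Monthly rate r = 0.08/12 ≈ 0.00666667, n = 12 months
Denominator: 1 − (1 + 0.08/12)^(−12) = 0.0766385
PMT = $50,000.00 × (0.08/12) / 0.0766385
PMT = $4,349.42 per month

PMT = PV × r / (1-(1+r)^(-n)) = $4,349.42/month


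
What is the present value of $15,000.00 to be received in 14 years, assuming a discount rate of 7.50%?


Present value formula: PV = FV / (1 + r)^t
PV = $15,000.00 / (1 + 0.075)^14
PV = $15,000.00 / 2.752444
PV = $5,449.70

PV = FV / (1 + r)^t = $5,449.70


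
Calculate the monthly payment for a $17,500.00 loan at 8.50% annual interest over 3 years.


Loan payment formula: PMT = PV × r / (1 − (1 + r)^(−n))
Monthly rate r = 0.085/12 ≈ 0.00708333, n = 36 months
Denominator: 1 − (1 + 0.085/12)^(−36) = 0.224387
PMT = $17,500.00 × (0.085/12) / 0.224387
PMT = $552.43 per month

PMT = PV × r / (1-(1+r)^(-n)) = $552.43/month


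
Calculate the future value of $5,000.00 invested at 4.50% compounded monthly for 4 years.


Compound interest formula: A = P(1 + r/n)^(nt)
A = $5,000.00 × (1 + 0.045/12)^(12 × 4)
Growth factor: (1 + 0.045/12)^48 = 1.196814
A = $5,000.00 × 1.196814
A = $5,984.07

A = P(1 + r/n)^(nt) = $5,984.07


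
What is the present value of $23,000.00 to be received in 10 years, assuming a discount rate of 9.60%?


Present value formula: PV = FV / (1 + r)^t
PV = $23,000.00 / (1 + 0.096)^10
PV = $23,000.00 / 2.500953
PV = $9,196.49

PV = FV / (1 + r)^t = $9,196.49


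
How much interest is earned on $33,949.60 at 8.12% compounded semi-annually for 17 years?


Compound interest earned = final amount − principal.
A = P(1 + r/n)^(nt) = $33,949.60 × (1 + 0.0812/2)^(2 × 17) = $131,366.49
Interest = A − P = $131,366.49 − $33,949.60 = $97,416.89

Interest = A - P = $97,416.89


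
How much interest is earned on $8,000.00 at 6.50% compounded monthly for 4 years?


Compound interest earned = final amount − principal.
A = P(1 + r/n)^(nt) = $8,000.00 × (1 + 0.065/12)^(12 × 4) = $10,368.16
Interest = A − P = $10,368.16 − $8,000.00 = $2,368.16

Interest = A - P = $2,368.16


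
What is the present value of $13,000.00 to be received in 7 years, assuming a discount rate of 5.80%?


Present value formula: PV = FV / (1 + r)^t
PV = $13,000.00 / (1 + 0.058)^7
PV = $13,000.00 / 1.483883
PV = $8,760.80

PV = FV / (1 + r)^t = $8,760.80


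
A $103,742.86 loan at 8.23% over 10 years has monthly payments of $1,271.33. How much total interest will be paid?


Total paid over the life of the loan = PMT × n.
Total paid = $1,271.33 × 120 = $152,559.60
Total interest = total paid − principal = $152,559.60 − $103,742.86 = $48,816.74

Total interest = (PMT × n) - PV = $48,816.74


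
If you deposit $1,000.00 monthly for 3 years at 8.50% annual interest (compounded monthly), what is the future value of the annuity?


Future value of an ordinary annuity: FV = PMT × ((1 + r)^n − 1) / r
Monthly rate r = 0.085/12 ≈ 0.00708333, n = 36
FV = $1,000.00 × ((1 + 0.085/12)^36 − 1) / (0.085/12)
FV = $1,000.00 × 40.842659
FV = $40,842.66

FV = PMT × ((1+r)^n - 1)/r = $40,842.66


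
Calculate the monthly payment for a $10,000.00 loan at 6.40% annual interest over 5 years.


Loan payment formula: PMT = PV × r / (1 − (1 + r)^(−n))
Monthly rate r = 0.064/12 ≈ 0.00533333, n = 60 months
Denominator: 1 − (1 + 0.064/12)^(−60) = 0.273233
PMT = $10,000.00 × (0.064/12) / 0.273233
PMT = $195.19 per month

PMT = PV × r / (1-(1+r)^(-n)) = $195.19/month


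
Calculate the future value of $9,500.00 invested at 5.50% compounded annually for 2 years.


Compound interest formula: A = P(1 + r/n)^(nt)
A = $9,500.00 × (1 + 0.055/1)^(1 × 2)
Growth factor: (1 + 0.055/1)^2 = 1.113025
A = $9,500.00 × 1.113025
A = $10,573.74

A = P(1 + r/n)^(nt) = $10,573.74


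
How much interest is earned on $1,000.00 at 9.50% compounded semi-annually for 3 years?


Compound interest earned = final amount − principal.
A = P(1 + r/n)^(nt) = $1,000.00 × (1 + 0.095/2)^(2 × 3) = $1,321.07
Interest = A − P = $1,321.07 − $1,000.00 = $321.07

Interest = A - P = $321.07


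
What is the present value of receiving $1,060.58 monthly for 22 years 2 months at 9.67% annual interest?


Present value of an ordinary annuity: PV = PMT × (1 − (1 + r)^(−n)) / r
Monthly rate r = 0.0967/12 ≈ 0.00805833, n = 266
PV = $1,060.58 × (1 − (1 + 0.0967/12)^(−266)) / (0.0967/12)
PV = $1,060.58 × 109.420478
PV = $116,049.17

PV = PMT × (1-(1+r)^(-n))/r = $116,049.17


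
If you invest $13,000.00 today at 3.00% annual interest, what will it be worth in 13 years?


Future value formula: FV = PV × (1 + r)^t
FV = $13,000.00 × (1 + 0.03)^13
FV = $13,000.00 × 1.468534
FV = $19,090.94

FV = PV × (1 + r)^t = $19,090.94


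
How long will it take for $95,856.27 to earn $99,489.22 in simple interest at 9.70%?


Rearrange the simple interest formula for t:
I = P × r × t  ⇒  t = I / (P × r)
t = $99,489.22 / ($95,856.27 × 0.097)
t = 10.7

t = I/(P×r) = 10.7 years


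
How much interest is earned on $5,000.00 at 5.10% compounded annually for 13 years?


Compound interest earned = final amount − principal.
A = P(1 + r/n)^(nt) = $5,000.00 × (1 + 0.051/1)^(1 × 13) = $9,545.65
Interest = A − P = $9,545.65 − $5,000.00 = $4,545.65

Interest = A - P = $4,545.65


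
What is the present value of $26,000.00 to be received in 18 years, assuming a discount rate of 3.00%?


Present value formula: PV = FV / (1 + r)^t
PV = $26,000.00 / (1 + 0.03)^18
PV = $26,000.00 / 1.702433
PV = $15,272.26

PV = FV / (1 + r)^t = $15,272.26


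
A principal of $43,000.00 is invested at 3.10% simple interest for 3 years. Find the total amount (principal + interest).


Total amount formula: A = P(1 + rt) = P + P·r·t
Interest: I = P × r × t = $43,000.00 × 0.031 × 3 = $3,999.00
A = P + I = $43,000.00 + $3,999.00 = $46,999.00

A = P + I = P(1 + rt) = $46,999.00


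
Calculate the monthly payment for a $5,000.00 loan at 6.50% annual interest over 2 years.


Loan payment formula: PMT = PV × r / (1 − (1 + r)^(−n))
Monthly rate r = 0.065/12 ≈ 0.00541667, n = 24 months
Denominator: 1 − (1 + 0.065/12)^(−24) = 0.121596
PMT = $5,000.00 × (0.065/12) / 0.121596
PMT = $222.73 per month

PMT = PV × r / (1-(1+r)^(-n)) = $222.73/month


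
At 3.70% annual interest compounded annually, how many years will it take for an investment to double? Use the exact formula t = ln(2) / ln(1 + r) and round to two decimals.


Doubling condition: (1 + r)^t = 2
Take ln of both sides: t × ln(1 + r) = ln(2)
t = ln(2) / ln(1 + r)
t = 0.693147 / 0.036332
t = 19.08

t = ln(2) / ln(1 + r) = 19.08 years


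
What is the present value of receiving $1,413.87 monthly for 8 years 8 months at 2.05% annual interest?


Present value of an ordinary annuity: PV = PMT × (1 − (1 + r)^(−n)) / r
Monthly rate r = 0.0205/12 ≈ 0.00170833, n = 104
PV = $1,413.87 × (1 − (1 + 0.0205/12)^(−104)) / (0.0205/12)
PV = $1,413.87 × 95.210710
PV = $134,615.57

PV = PMT × (1-(1+r)^(-n))/r = $134,615.57


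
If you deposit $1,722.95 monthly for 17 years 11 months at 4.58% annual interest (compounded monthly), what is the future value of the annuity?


Future value of an ordinary annuity: FV = PMT × ((1 + r)^n − 1) / r
Monthly rate r = 0.0458/12 ≈ 0.00381667, n = 215
FV = $1,722.95 × ((1 + 0.0458/12)^215 − 1) / (0.0458/12)
FV = $1,722.95 × 332.300154
FV = $572,536.55

FV = PMT × ((1+r)^n - 1)/r = $572,536.55


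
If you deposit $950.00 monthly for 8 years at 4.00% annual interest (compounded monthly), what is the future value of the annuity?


Future value of an ordinary annuity: FV = PMT × ((1 + r)^n − 1) / r
Monthly rate r = 0.04/12 ≈ 0.00333333, n = 96
FV = $950.00 × ((1 + 0.04/12)^96 − 1) / (0.04/12)
FV = $950.00 × 112.918536
FV = $107,272.61

FV = PMT × ((1+r)^n - 1)/r = $107,272.61


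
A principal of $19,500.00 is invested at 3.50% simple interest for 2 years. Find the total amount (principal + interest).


Total amount formula: A = P(1 + rt) = P + P·r·t
Interest: I = P × r × t = $19,500.00 × 0.035 × 2 = $1,365.00
A = P + I = $19,500.00 + $1,365.00 = $20,865.00

A = P + I = P(1 + rt) = $20,865.00


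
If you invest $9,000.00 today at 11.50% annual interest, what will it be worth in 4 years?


Future value formula: FV = PV × (1 + r)^t
FV = $9,000.00 × (1 + 0.115)^4
FV = $9,000.00 × 1.5456084
FV = $13,910.48

FV = PV × (1 + r)^t = $13,910.48


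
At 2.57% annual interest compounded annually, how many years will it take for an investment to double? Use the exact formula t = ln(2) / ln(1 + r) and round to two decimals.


Doubling condition: (1 + r)^t = 2
Take ln of both sides: t × ln(1 + r) = ln(2)
t = ln(2) / ln(1 + r)
t = 0.693147 / 0.025375
t = 27.32

t = ln(2) / ln(1 + r) = 27.32 years


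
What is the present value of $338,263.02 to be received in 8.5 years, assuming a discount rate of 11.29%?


Present value formula: PV = FV / (1 + r)^t
PV = $338,263.02 / (1 + 0.1129)^8.5
PV = $338,263.02 / 2.4824311
PV = $136,262.80

PV = FV / (1 + r)^t = $136,262.80


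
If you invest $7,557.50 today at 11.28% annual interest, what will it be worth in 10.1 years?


Future value formula: FV = PV × (1 + r)^t
FV = $7,557.50 × (1 + 0.1128)^10.1
FV = $7,557.50 × 2.943153
FV = $22,242.88

FV = PV × (1 + r)^t = $22,242.88


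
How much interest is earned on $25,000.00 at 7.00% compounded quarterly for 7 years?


Compound interest earned = final amount − principal.
A = P(1 + r/n)^(nt) = $25,000.00 × (1 + 0.07/4)^(4 × 7) = $40,635.32
Interest = A − P = $40,635.32 − $25,000.00 = $15,635.32

Interest = A - P = $15,635.32


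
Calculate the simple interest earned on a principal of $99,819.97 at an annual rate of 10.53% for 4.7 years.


Simple interest formula: I = P × r × t
I = $99,819.97 × 0.1053 × 4.7
I = $49,401.90

I = P × r × t = $49,401.90
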